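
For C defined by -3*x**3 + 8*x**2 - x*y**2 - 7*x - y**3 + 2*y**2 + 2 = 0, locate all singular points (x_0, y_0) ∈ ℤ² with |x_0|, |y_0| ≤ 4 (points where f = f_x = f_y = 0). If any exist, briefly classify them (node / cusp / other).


Singular points: {(1, 0)}; classification: node.

Compute partial derivatives:
  f_x = -9*x**2 + 16*x - y**2 - 7.
  f_y = -2*x*y - 3*y**2 + 4*y.
Scan x_0 ∈ {−4, ..., 4}. For each x_0, f_y(x_0, y) is a polynomial in y; find its integer roots y ∈ {−4, ..., 4}, then test f_x and f at those candidates.
  x = -4: f_y(-4, y) = -3*y**2 + 12*y; vanishes at y ∈ {0, 4}. (-4, 0): f_x = -215 ≠ 0; (-4, 4): f_x = -231 ≠ 0.
  x = -3: f_y(-3, y) = -3*y**2 + 10*y; vanishes at y ∈ {0}. (-3, 0): f_x = -136 ≠ 0.
  x = -2: f_y(-2, y) = -3*y**2 + 8*y; vanishes at y ∈ {0}. (-2, 0): f_x = -75 ≠ 0.
  x = -1: f_y(-1, y) = -3*y**2 + 6*y; vanishes at y ∈ {0, 2}. (-1, 0): f_x = -32 ≠ 0; (-1, 2): f_x = -36 ≠ 0.
  x = 0: f_y(0, y) = -3*y**2 + 4*y; vanishes at y ∈ {0}. (0, 0): f_x = -7 ≠ 0.
  x = 1: f_y(1, y) = -3*y**2 + 2*y; vanishes at y ∈ {0}. (1, 0): f_x = 0, f = 0 — SINGULAR.
  x = 2: f_y(2, y) = -3*y**2; vanishes at y ∈ {0}. (2, 0): f_x = -11 ≠ 0.
  x = 3: f_y(3, y) = -3*y**2 - 2*y; vanishes at y ∈ {0}. (3, 0): f_x = -40 ≠ 0.
  x = 4: f_y(4, y) = -3*y**2 - 4*y; vanishes at y ∈ {0}. (4, 0): f_x = -87 ≠ 0.
Only singular point on the grid: (1, 0).
Classify: substitute x = 1 + u, y = 0 + v and expand: f = -3*u**3 - u**2 - u*v**2 - v**3 + v**2.
No constant or linear terms (consistent with a singular point). Quadratic part: -u**2 + v**2. Cubic part: -3*u**3 - u*v**2 - v**3.
The quadratic part v**2 - u**2 = (v − u)(v + u) splits into two distinct linear factors, so there are two distinct tangent lines y − 0 = ±(x − 1) — this is a node (ordinary double point).
Classification: node.


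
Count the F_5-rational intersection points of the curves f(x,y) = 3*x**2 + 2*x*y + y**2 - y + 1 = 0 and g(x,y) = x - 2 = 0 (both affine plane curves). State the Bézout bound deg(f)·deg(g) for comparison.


Common zeros: ∅; count = 0; Bézout bound = 2.

deg(f) = 2, deg(g) = 1, so Bézout bound = 2.
Scan x ∈ F_5. For each x, list the y ∈ F_5 with f(x, y) ≡ 0 and those with g(x, y) ≡ 0 (mod 5); the common zeros in that column are the intersection.
  x = 0: f ≡ 0 at y ∈ ∅; g ≡ 0 at y ∈ ∅; common: ∅.
  x = 1: f ≡ 0 at y ∈ {2}; g ≡ 0 at y ∈ ∅; common: ∅.
  x = 2: f ≡ 0 at y ∈ ∅; g ≡ 0 at y ∈ {0, 1, 2, 3, 4}; common: ∅.
  x = 3: f ≡ 0 at y ∈ ∅; g ≡ 0 at y ∈ ∅; common: ∅.
  x = 4: f ≡ 0 at y ∈ ∅; g ≡ 0 at y ∈ ∅; common: ∅.
Collecting: common zeros = ∅, so the count is 0.
Comparison with the Bézout bound: 0 ≤ 2 = deg(f)·deg(g), as expected for curves with no common component (the affine F_5-count falls short of the bound because intersections may lie at infinity, over extension fields, or carry multiplicity).


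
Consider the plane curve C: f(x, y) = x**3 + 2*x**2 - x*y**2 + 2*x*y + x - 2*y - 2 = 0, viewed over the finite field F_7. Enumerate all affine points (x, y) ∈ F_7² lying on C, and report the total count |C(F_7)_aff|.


Affine F_7-points: {(0, 6), (1, 3), (1, 4), (3, 2), (3, 4), (4, 0), (4, 5)}; count = 7.

For each of the 49 pairs (x, y) ∈ F_7², evaluate f(x, y) mod 7. Record the zeros.
  x = 0: [0↦5, 1↦3, 2↦1, 3↦6, 4↦4, 5↦2, 6↦0]  zeros at y ∈ {6}
  x = 1: [0↦2, 1↦1, 2↦5, 3↦0, 4↦0, 5↦5, 6↦1]  zeros at y ∈ {3, 4}
  x = 2: [0↦2, 1↦2, 2↦5, 3↦4, 4↦6, 5↦4, 6↦5]  zeros at y ∈ ∅
  x = 3: [0↦4, 1↦5, 2↦0, 3↦3, 4↦0, 5↦5, 6↦4]  zeros at y ∈ {2, 4}
  x = 4: [0↦0, 1↦2, 2↦3, 3↦3, 4↦2, 5↦0, 6↦4]  zeros at y ∈ {0, 5}
  x = 5: [0↦3, 1↦6, 2↦6, 3↦3, 4↦4, 5↦2, 6↦4]  zeros at y ∈ ∅
  x = 6: [0↦5, 1↦2, 2↦1, 3↦2, 4↦5, 5↦3, 6↦3]  zeros at y ∈ ∅
Collecting zeros: affine points = {(0, 6), (1, 3), (1, 4), (3, 2), (3, 4), (4, 0), (4, 5)}.
Total count |C(F_7)_aff| = 7.


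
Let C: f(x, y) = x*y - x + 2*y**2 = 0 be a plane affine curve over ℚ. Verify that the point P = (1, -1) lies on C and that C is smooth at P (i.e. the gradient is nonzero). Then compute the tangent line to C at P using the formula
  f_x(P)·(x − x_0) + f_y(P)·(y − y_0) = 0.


Tangent line at P: -2*x - 3*y - 1 = 0.

Step 1: f(1, -1) = 0, so P lies on C.
Step 2: partial derivatives
  f_x(x, y) = y - 1, f_y(x, y) = x + 4*y.
  f_x(P) = -2, f_y(P) = -3 (gradient nonzero, so P is smooth).
Step 3: tangent line at P: -2·(x − 1) + -3·(y − -1) = 0.
Expanding: -2*x - 3*y - 1 = 0.


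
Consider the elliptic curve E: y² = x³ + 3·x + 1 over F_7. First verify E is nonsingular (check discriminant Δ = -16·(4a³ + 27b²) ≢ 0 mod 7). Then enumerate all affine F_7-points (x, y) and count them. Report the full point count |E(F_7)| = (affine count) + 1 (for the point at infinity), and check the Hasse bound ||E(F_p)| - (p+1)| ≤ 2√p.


Affine points = {(0, 1), (0, 6), (2, 1), (2, 6), (3, 3), (3, 4), (4, 0), (5, 1), (5, 6), (6, 2), (6, 5)}; affine count = 11; |E(F_7)| = 12.

Discriminant check: Δ ∝ 4a³ + 27b² = 4·3³ + 27·1² = 4·27 + 27·1 ≡ 2 (mod 7). Nonzero ⇒ E is nonsingular.
For each x ∈ F_7, compute rhs = x³ + 3·x + 1 mod 7, then count y ∈ F_7 with y² ≡ rhs.
  x = 0: rhs = 1, matching y values: 1, 6 (2 points).
  x = 1: rhs = 5, matching y values: none (0 points).
  x = 2: rhs = 1, matching y values: 1, 6 (2 points).
  x = 3: rhs = 2, matching y values: 3, 4 (2 points).
  x = 4: rhs = 0, matching y values: 0 (1 points).
  x = 5: rhs = 1, matching y values: 1, 6 (2 points).
  x = 6: rhs = 4, matching y values: 2, 5 (2 points).
Total affine count: 11.
Full point count |E(F_7)| = 11 + 1 = 12.
Hasse bound: |12 − (7+1)| = |4| = 4 ≤ 2√7 ≈ 5.2915 ✓.


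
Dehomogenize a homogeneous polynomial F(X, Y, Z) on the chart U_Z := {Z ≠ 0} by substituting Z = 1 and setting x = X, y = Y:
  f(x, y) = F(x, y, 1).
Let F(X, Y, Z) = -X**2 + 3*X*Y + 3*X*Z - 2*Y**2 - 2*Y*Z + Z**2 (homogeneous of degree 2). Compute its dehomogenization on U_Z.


f(x, y) = -x**2 + 3*x*y + 3*x - 2*y**2 - 2*y + 1

On U_Z we set Z = 1. Each monomial c·X^i·Y^j·Z^k in F becomes c·x^i·y^j·1^k = c·x^i·y^j.
Substituting Z = 1: F(X, Y, 1) = -x**2 + 3*x*y + 3*x - 2*y**2 - 2*y + 1.
Note: deg(f) ≤ deg(F) = 2; strict inequality happens when F is divisible by Z (lost terms).


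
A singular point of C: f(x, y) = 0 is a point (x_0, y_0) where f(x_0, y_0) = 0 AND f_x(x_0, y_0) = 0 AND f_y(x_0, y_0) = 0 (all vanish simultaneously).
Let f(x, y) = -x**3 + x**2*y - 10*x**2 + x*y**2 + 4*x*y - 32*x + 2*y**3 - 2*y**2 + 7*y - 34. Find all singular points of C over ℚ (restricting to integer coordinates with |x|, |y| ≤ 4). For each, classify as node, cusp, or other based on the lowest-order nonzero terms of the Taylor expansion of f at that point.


Singular points: {(-3, 1)}; classification: cusp.

Compute partial derivatives:
  f_x = -3*x**2 + 2*x*y - 20*x + y**2 + 4*y - 32.
  f_y = x**2 + 2*x*y + 4*x + 6*y**2 - 4*y + 7.
Scan x_0 ∈ {−4, ..., 4}. For each x_0, f_y(x_0, y) is a polynomial in y; find its integer roots y ∈ {−4, ..., 4}, then test f_x and f at those candidates.
  x = -4: f_y(-4, y) = 6*y**2 - 12*y + 7; no integer root y with |y| ≤ 4.
  x = -3: f_y(-3, y) = 6*y**2 - 10*y + 4; vanishes at y ∈ {1}. (-3, 1): f_x = 0, f = 0 — SINGULAR.
  x = -2: f_y(-2, y) = 6*y**2 - 8*y + 3; no integer root y with |y| ≤ 4.
  x = -1: f_y(-1, y) = 6*y**2 - 6*y + 4; no integer root y with |y| ≤ 4.
  x = 0: f_y(0, y) = 6*y**2 - 4*y + 7; no integer root y with |y| ≤ 4.
  x = 1: f_y(1, y) = 6*y**2 - 2*y + 12; no integer root y with |y| ≤ 4.
  x = 2: f_y(2, y) = 6*y**2 + 19; no integer root y with |y| ≤ 4.
  x = 3: f_y(3, y) = 6*y**2 + 2*y + 28; no integer root y with |y| ≤ 4.
  x = 4: f_y(4, y) = 6*y**2 + 4*y + 39; no integer root y with |y| ≤ 4.
Only singular point on the grid: (-3, 1).
Classify: substitute x = -3 + u, y = 1 + v and expand: f = -u**3 + u**2*v + u*v**2 + 2*v**3 + v**2.
No constant or linear terms (consistent with a singular point). Quadratic part: v**2. Cubic part: -u**3 + u**2*v + u*v**2 + 2*v**3.
The quadratic part v**2 is a perfect square, so there is a single (double) tangent line v = 0, i.e. y = 1. Restricting the cubic part to that line (v = 0) leaves -u**3 ≠ 0, so f is not divisible by v and the branch is v² ≈ u**3 to lowest order — this is a cusp.
Classification: cusp.


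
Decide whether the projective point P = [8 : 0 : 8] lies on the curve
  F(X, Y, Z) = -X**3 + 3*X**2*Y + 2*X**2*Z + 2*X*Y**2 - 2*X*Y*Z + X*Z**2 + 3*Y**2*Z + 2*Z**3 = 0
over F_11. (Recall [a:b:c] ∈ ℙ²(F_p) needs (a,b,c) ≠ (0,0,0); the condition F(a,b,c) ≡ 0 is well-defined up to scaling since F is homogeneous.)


F(8,0,8) ≡ 2 (mod 11); P is NOT on the curve.

Evaluate F(8, 0, 8) term-by-term (mod 11).
  -X**3 ↦ -1·512·1·1 = -512
  3*X**2*Y ↦ 3·64·0·1 = 0
  2*X**2*Z ↦ 2·64·1·8 = 1024
  2*X*Y**2 ↦ 2·8·0·1 = 0
  -2*X*Y*Z ↦ -2·8·0·8 = 0
  X*Z**2 ↦ 1·8·1·64 = 512
  3*Y**2*Z ↦ 3·1·0·8 = 0
  2*Z**3 ↦ 2·1·1·512 = 1024
Sum: F(8, 0, 8) = (-512) + (0) + (1024) + (0) + (0) + (512) + (0) + (1024) = 2048.
Reducing mod 11: 2048 ≡ 2 (mod 11).
Since F(a, b, c) ≡ 2 ≠ 0 (mod 11), P does NOT lie on the curve.


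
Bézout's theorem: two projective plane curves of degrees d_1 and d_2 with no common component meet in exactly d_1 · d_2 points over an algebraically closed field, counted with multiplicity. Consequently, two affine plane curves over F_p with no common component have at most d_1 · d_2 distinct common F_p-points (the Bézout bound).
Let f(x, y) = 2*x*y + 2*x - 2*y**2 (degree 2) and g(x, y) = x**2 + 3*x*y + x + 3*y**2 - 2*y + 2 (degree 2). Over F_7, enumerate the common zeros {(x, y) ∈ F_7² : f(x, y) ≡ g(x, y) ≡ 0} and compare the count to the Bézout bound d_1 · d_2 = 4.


Common zeros: {(4, 1)}; count = 1; Bézout bound = 4.

deg(f) = 2, deg(g) = 2, so Bézout bound = 4.
Scan x ∈ F_7. For each x, list the y ∈ F_7 with f(x, y) ≡ 0 and those with g(x, y) ≡ 0 (mod 7); the common zeros in that column are the intersection.
  x = 0: f ≡ 0 at y ∈ {0}; g ≡ 0 at y ∈ {4, 6}; common: ∅.
  x = 1: f ≡ 0 at y ∈ ∅; g ≡ 0 at y ∈ {4, 5}; common: ∅.
  x = 2: f ≡ 0 at y ∈ ∅; g ≡ 0 at y ∈ {2, 6}; common: ∅.
  x = 3: f ≡ 0 at y ∈ {5}; g ≡ 0 at y ∈ {0}; common: ∅.
  x = 4: f ≡ 0 at y ∈ {1, 3}; g ≡ 0 at y ∈ {1, 5}; common: {1}.
  x = 5: f ≡ 0 at y ∈ ∅; g ≡ 0 at y ∈ {2, 3}; common: ∅.
  x = 6: f ≡ 0 at y ∈ {2, 4}; g ≡ 0 at y ∈ {1, 3}; common: ∅.
Collecting: common zeros = {(4, 1)}, so the count is 1.
Comparison with the Bézout bound: 1 ≤ 4 = deg(f)·deg(g), as expected for curves with no common component (the affine F_7-count falls short of the bound because intersections may lie at infinity, over extension fields, or carry multiplicity).


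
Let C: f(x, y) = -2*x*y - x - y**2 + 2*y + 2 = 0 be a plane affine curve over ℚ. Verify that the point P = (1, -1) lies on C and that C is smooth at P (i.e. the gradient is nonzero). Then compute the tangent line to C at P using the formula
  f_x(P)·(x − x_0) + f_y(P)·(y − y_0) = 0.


Tangent line at P: x + 2*y + 1 = 0.

Step 1: f(1, -1) = 0, so P lies on C.
Step 2: partial derivatives
  f_x(x, y) = -2*y - 1, f_y(x, y) = -2*x - 2*y + 2.
  f_x(P) = 1, f_y(P) = 2 (gradient nonzero, so P is smooth).
Step 3: tangent line at P: 1·(x − 1) + 2·(y − -1) = 0.
Expanding: x + 2*y + 1 = 0.


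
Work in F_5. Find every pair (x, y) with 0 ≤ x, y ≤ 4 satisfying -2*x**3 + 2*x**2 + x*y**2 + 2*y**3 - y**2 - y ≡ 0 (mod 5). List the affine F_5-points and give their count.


Affine F_5-points: {(0, 0), (0, 1), (0, 2), (1, 0), (2, 2), (3, 4), (4, 2)}; count = 7.

For each of the 25 pairs (x, y) ∈ F_5², evaluate f(x, y) mod 5. Record the zeros.
  x = 0: [0↦0, 1↦0, 2↦0, 3↦2, 4↦3]  zeros at y ∈ {0, 1, 2}
  x = 1: [0↦0, 1↦1, 2↦4, 3↦1, 4↦4]  zeros at y ∈ {0}
  x = 2: [0↦2, 1↦4, 2↦0, 3↦2, 4↦2]  zeros at y ∈ {2}
  x = 3: [0↦4, 1↦2, 2↦1, 3↦3, 4↦0]  zeros at y ∈ {4}
  x = 4: [0↦4, 1↦3, 2↦0, 3↦2, 4↦1]  zeros at y ∈ {2}
Collecting zeros: affine points = {(0, 0), (0, 1), (0, 2), (1, 0), (2, 2), (3, 4), (4, 2)}.
Total count |C(F_5)_aff| = 7.


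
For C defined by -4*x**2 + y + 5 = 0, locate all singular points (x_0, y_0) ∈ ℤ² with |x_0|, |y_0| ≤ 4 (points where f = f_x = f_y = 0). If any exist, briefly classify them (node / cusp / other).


No singular points in the scanned grid; C is smooth there.

Compute partial derivatives:
  f_x = -8*x.
  f_y = 1.
f_y = 1 is a nonzero constant, so f_y never vanishes: no point (x, y) can satisfy f = f_x = f_y = 0. In particular no (x, y) ∈ {−4, ..., 4}² is singular; the curve is smooth.


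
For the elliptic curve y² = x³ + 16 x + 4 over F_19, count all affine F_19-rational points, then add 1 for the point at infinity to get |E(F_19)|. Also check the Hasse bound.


Affine points = {(0, 2), (0, 17), (2, 5), (2, 14), (5, 0), (8, 6), (8, 13), (10, 9), (10, 10), (12, 9), (12, 10), (15, 3), (15, 16), (16, 9), (16, 10), (18, 5), (18, 14)}; affine count = 17; |E(F_19)| = 18.

Discriminant check: Δ ∝ 4a³ + 27b² = 4·16³ + 27·4² = 4·4096 + 27·16 ≡ 1 (mod 19). Nonzero ⇒ E is nonsingular.
For each x ∈ F_19, compute rhs = x³ + 16·x + 4 mod 19, then count y ∈ F_19 with y² ≡ rhs.
  x = 0: rhs = 4, matching y values: 2, 17 (2 points).
  x = 1: rhs = 2, matching y values: none (0 points).
  x = 2: rhs = 6, matching y values: 5, 14 (2 points).
  x = 3: rhs = 3, matching y values: none (0 points).
  x = 4: rhs = 18, matching y values: none (0 points).
  x = 5: rhs = 0, matching y values: 0 (1 points).
  x = 6: rhs = 12, matching y values: none (0 points).
  x = 7: rhs = 3, matching y values: none (0 points).
  x = 8: rhs = 17, matching y values: 6, 13 (2 points).
  x = 9: rhs = 3, matching y values: none (0 points).
  x = 10: rhs = 5, matching y values: 9, 10 (2 points).
  x = 11: rhs = 10, matching y values: none (0 points).
  x = 12: rhs = 5, matching y values: 9, 10 (2 points).
  x = 13: rhs = 15, matching y values: none (0 points).
  x = 14: rhs = 8, matching y values: none (0 points).
  x = 15: rhs = 9, matching y values: 3, 16 (2 points).
  x = 16: rhs = 5, matching y values: 9, 10 (2 points).
  x = 17: rhs = 2, matching y values: none (0 points).
  x = 18: rhs = 6, matching y values: 5, 14 (2 points).
Total affine count: 17.
Full point count |E(F_19)| = 17 + 1 = 18.
Hasse bound: |18 − (19+1)| = |-2| = 2 ≤ 2√19 ≈ 8.7178 ✓.


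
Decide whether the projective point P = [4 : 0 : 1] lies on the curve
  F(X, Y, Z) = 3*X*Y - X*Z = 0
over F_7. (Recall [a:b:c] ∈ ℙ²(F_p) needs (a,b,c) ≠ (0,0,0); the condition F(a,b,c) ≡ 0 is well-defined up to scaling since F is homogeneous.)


F(4,0,1) ≡ 3 (mod 7); P is NOT on the curve.

Evaluate F(4, 0, 1) term-by-term (mod 7).
  3*X*Y ↦ 3·4·0·1 = 0
  -X*Z ↦ -1·4·1·1 = -4
Sum: F(4, 0, 1) = (0) + (-4) = -4.
Reducing mod 7: -4 ≡ 3 (mod 7).
Since F(a, b, c) ≡ 3 ≠ 0 (mod 7), P does NOT lie on the curve.


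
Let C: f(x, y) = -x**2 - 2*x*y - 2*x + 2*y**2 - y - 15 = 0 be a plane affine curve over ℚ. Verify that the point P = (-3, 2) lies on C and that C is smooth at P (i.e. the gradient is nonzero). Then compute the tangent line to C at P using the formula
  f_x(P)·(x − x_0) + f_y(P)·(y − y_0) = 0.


Tangent line at P: 13*y - 26 = 0.

Step 1: f(-3, 2) = 0, so P lies on C.
Step 2: partial derivatives
  f_x(x, y) = -2*x - 2*y - 2, f_y(x, y) = -2*x + 4*y - 1.
  f_x(P) = 0, f_y(P) = 13 (gradient nonzero, so P is smooth).
Step 3: tangent line at P: 0·(x − -3) + 13·(y − 2) = 0.
Expanding: 13*y - 26 = 0.


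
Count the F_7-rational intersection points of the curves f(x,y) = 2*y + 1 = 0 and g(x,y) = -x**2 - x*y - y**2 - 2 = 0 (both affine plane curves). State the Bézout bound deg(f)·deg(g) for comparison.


Common zeros: {(2, 3)}; count = 1; Bézout bound = 2.

deg(f) = 1, deg(g) = 2, so Bézout bound = 2.
Scan x ∈ F_7. For each x, list the y ∈ F_7 with f(x, y) ≡ 0 and those with g(x, y) ≡ 0 (mod 7); the common zeros in that column are the intersection.
  x = 0: f ≡ 0 at y ∈ {3}; g ≡ 0 at y ∈ ∅; common: ∅.
  x = 1: f ≡ 0 at y ∈ {3}; g ≡ 0 at y ∈ ∅; common: ∅.
  x = 2: f ≡ 0 at y ∈ {3}; g ≡ 0 at y ∈ {2, 3}; common: {3}.
  x = 3: f ≡ 0 at y ∈ {3}; g ≡ 0 at y ∈ {2}; common: ∅.
  x = 4: f ≡ 0 at y ∈ {3}; g ≡ 0 at y ∈ {5}; common: ∅.
  x = 5: f ≡ 0 at y ∈ {3}; g ≡ 0 at y ∈ {4, 5}; common: ∅.
  x = 6: f ≡ 0 at y ∈ {3}; g ≡ 0 at y ∈ ∅; common: ∅.
Collecting: common zeros = {(2, 3)}, so the count is 1.
Comparison with the Bézout bound: 1 ≤ 2 = deg(f)·deg(g), as expected for curves with no common component (the affine F_7-count falls short of the bound because intersections may lie at infinity, over extension fields, or carry multiplicity).


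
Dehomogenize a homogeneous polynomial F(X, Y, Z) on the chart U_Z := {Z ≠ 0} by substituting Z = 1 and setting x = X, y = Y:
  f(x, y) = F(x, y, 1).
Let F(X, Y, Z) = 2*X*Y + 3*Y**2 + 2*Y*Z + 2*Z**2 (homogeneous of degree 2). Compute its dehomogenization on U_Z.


f(x, y) = 2*x*y + 3*y**2 + 2*y + 2

On U_Z we set Z = 1. Each monomial c·X^i·Y^j·Z^k in F becomes c·x^i·y^j·1^k = c·x^i·y^j.
Substituting Z = 1: F(X, Y, 1) = 2*x*y + 3*y**2 + 2*y + 2.
Note: deg(f) ≤ deg(F) = 2; strict inequality happens when F is divisible by Z (lost terms).


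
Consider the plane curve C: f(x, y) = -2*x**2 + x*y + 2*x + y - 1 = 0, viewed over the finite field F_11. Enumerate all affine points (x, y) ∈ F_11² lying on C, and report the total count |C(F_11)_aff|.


Affine F_11-points: {(0, 1), (1, 6), (2, 9), (3, 6), (4, 5), (5, 5), (6, 4), (7, 1), (8, 4), (9, 9)}; count = 10.

For each of the 121 pairs (x, y) ∈ F_11², evaluate f(x, y) mod 11. Record the zeros.
  x = 0: [0↦10, 1↦0, 2↦1, 3↦2, 4↦3, 5↦4, 6↦5, 7↦6, 8↦7, 9↦8, 10↦9]  zeros at y ∈ {1}
  x = 1: [0↦10, 1↦1, 2↦3, 3↦5, 4↦7, 5↦9, 6↦0, 7↦2, 8↦4, 9↦6, 10↦8]  zeros at y ∈ {6}
  x = 2: [0↦6, 1↦9, 2↦1, 3↦4, 4↦7, 5↦10, 6↦2, 7↦5, 8↦8, 9↦0, 10↦3]  zeros at y ∈ {9}
  x = 3: [0↦9, 1↦2, 2↦6, 3↦10, 4↦3, 5↦7, 6↦0, 7↦4, 8↦8, 9↦1, 10↦5]  zeros at y ∈ {6}
  x = 4: [0↦8, 1↦2, 2↦7, 3↦1, 4↦6, 5↦0, 6↦5, 7↦10, 8↦4, 9↦9, 10↦3]  zeros at y ∈ {5}
  x = 5: [0↦3, 1↦9, 2↦4, 3↦10, 4↦5, 5↦0, 6↦6, 7↦1, 8↦7, 9↦2, 10↦8]  zeros at y ∈ {5}
  x = 6: [0↦5, 1↦1, 2↦8, 3↦4, 4↦0, 5↦7, 6↦3, 7↦10, 8↦6, 9↦2, 10↦9]  zeros at y ∈ {4}
  x = 7: [0↦3, 1↦0, 2↦8, 3↦5, 4↦2, 5↦10, 6↦7, 7↦4, 8↦1, 9↦9, 10↦6]  zeros at y ∈ {1}
  x = 8: [0↦8, 1↦6, 2↦4, 3↦2, 4↦0, 5↦9, 6↦7, 7↦5, 8↦3, 9↦1, 10↦10]  zeros at y ∈ {4}
  x = 9: [0↦9, 1↦8, 2↦7, 3↦6, 4↦5, 5↦4, 6↦3, 7↦2, 8↦1, 9↦0, 10↦10]  zeros at y ∈ {9}
  x = 10: [0↦6, 1↦6, 2↦6, 3↦6, 4↦6, 5↦6, 6↦6, 7↦6, 8↦6, 9↦6, 10↦6]  zeros at y ∈ ∅
Collecting zeros: affine points = {(0, 1), (1, 6), (2, 9), (3, 6), (4, 5), (5, 5), (6, 4), (7, 1), (8, 4), (9, 9)}.
Total count |C(F_11)_aff| = 10.


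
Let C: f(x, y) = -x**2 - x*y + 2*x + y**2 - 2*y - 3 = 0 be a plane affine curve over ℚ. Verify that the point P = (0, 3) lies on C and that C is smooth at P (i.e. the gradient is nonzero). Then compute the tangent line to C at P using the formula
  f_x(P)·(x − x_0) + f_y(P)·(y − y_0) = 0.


Tangent line at P: -x + 4*y - 12 = 0.

Step 1: f(0, 3) = 0, so P lies on C.
Step 2: partial derivatives
  f_x(x, y) = -2*x - y + 2, f_y(x, y) = -x + 2*y - 2.
  f_x(P) = -1, f_y(P) = 4 (gradient nonzero, so P is smooth).
Step 3: tangent line at P: -1·(x − 0) + 4·(y − 3) = 0.
Expanding: -x + 4*y - 12 = 0.


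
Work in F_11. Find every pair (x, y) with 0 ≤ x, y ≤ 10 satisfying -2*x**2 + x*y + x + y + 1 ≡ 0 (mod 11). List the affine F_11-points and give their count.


Affine F_11-points: {(0, 10), (1, 0), (2, 9), (3, 9), (4, 1), (5, 0), (6, 3), (7, 3), (8, 1), (9, 2)}; count = 10.

For each of the 121 pairs (x, y) ∈ F_11², evaluate f(x, y) mod 11. Record the zeros.
  x = 0: [0↦1, 1↦2, 2↦3, 3↦4, 4↦5, 5↦6, 6↦7, 7↦8, 8↦9, 9↦10, 10↦0]  zeros at y ∈ {10}
  x = 1: [0↦0, 1↦2, 2↦4, 3↦6, 4↦8, 5↦10, 6↦1, 7↦3, 8↦5, 9↦7, 10↦9]  zeros at y ∈ {0}
  x = 2: [0↦6, 1↦9, 2↦1, 3↦4, 4↦7, 5↦10, 6↦2, 7↦5, 8↦8, 9↦0, 10↦3]  zeros at y ∈ {9}
  x = 3: [0↦8, 1↦1, 2↦5, 3↦9, 4↦2, 5↦6, 6↦10, 7↦3, 8↦7, 9↦0, 10↦4]  zeros at y ∈ {9}
  x = 4: [0↦6, 1↦0, 2↦5, 3↦10, 4↦4, 5↦9, 6↦3, 7↦8, 8↦2, 9↦7, 10↦1]  zeros at y ∈ {1}
  x = 5: [0↦0, 1↦6, 2↦1, 3↦7, 4↦2, 5↦8, 6↦3, 7↦9, 8↦4, 9↦10, 10↦5]  zeros at y ∈ {0}
  x = 6: [0↦1, 1↦8, 2↦4, 3↦0, 4↦7, 5↦3, 6↦10, 7↦6, 8↦2, 9↦9, 10↦5]  zeros at y ∈ {3}
  x = 7: [0↦9, 1↦6, 2↦3, 3↦0, 4↦8, 5↦5, 6↦2, 7↦10, 8↦7, 9↦4, 10↦1]  zeros at y ∈ {3}
  x = 8: [0↦2, 1↦0, 2↦9, 3↦7, 4↦5, 5↦3, 6↦1, 7↦10, 8↦8, 9↦6, 10↦4]  zeros at y ∈ {1}
  x = 9: [0↦2, 1↦1, 2↦0, 3↦10, 4↦9, 5↦8, 6↦7, 7↦6, 8↦5, 9↦4, 10↦3]  zeros at y ∈ {2}
  x = 10: [0↦9, 1↦9, 2↦9, 3↦9, 4↦9, 5↦9, 6↦9, 7↦9, 8↦9, 9↦9, 10↦9]  zeros at y ∈ ∅
Collecting zeros: affine points = {(0, 10), (1, 0), (2, 9), (3, 9), (4, 1), (5, 0), (6, 3), (7, 3), (8, 1), (9, 2)}.
Total count |C(F_11)_aff| = 10.


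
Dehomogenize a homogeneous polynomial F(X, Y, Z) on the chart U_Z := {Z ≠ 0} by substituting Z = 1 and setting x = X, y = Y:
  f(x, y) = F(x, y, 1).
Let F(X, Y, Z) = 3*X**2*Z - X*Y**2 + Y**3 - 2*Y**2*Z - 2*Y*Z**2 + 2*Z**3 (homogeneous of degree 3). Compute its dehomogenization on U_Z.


f(x, y) = 3*x**2 - x*y**2 + y**3 - 2*y**2 - 2*y + 2

On U_Z we set Z = 1. Each monomial c·X^i·Y^j·Z^k in F becomes c·x^i·y^j·1^k = c·x^i·y^j.
Substituting Z = 1: F(X, Y, 1) = 3*x**2 - x*y**2 + y**3 - 2*y**2 - 2*y + 2.
Note: deg(f) ≤ deg(F) = 3; strict inequality happens when F is divisible by Z (lost terms).


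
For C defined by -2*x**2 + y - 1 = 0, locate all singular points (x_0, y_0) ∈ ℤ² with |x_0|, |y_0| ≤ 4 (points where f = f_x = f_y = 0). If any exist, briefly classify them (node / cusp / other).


No singular points in the scanned grid; C is smooth there.

Compute partial derivatives:
  f_x = -4*x.
  f_y = 1.
f_y = 1 is a nonzero constant, so f_y never vanishes: no point (x, y) can satisfy f = f_x = f_y = 0. In particular no (x, y) ∈ {−4, ..., 4}² is singular; the curve is smooth.


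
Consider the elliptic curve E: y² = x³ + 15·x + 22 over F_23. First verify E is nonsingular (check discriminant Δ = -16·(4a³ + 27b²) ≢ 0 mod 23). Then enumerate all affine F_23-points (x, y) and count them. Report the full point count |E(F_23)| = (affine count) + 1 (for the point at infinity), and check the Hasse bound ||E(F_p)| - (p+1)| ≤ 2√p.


Affine points = {(3, 5), (3, 18), (4, 10), (4, 13), (6, 11), (6, 12), (9, 9), (9, 14), (11, 0), (14, 3), (14, 20), (18, 11), (18, 12), (19, 6), (19, 17), (22, 11), (22, 12)}; affine count = 17; |E(F_23)| = 18.

Discriminant check: Δ ∝ 4a³ + 27b² = 4·15³ + 27·22² = 4·3375 + 27·484 ≡ 3 (mod 23). Nonzero ⇒ E is nonsingular.
For each x ∈ F_23, compute rhs = x³ + 15·x + 22 mod 23, then count y ∈ F_23 with y² ≡ rhs.
  x = 0: rhs = 22, matching y values: none (0 points).
  x = 1: rhs = 15, matching y values: none (0 points).
  x = 2: rhs = 14, matching y values: none (0 points).
  x = 3: rhs = 2, matching y values: 5, 18 (2 points).
  x = 4: rhs = 8, matching y values: 10, 13 (2 points).
  x = 5: rhs = 15, matching y values: none (0 points).
  x = 6: rhs = 6, matching y values: 11, 12 (2 points).
  x = 7: rhs = 10, matching y values: none (0 points).
  x = 8: rhs = 10, matching y values: none (0 points).
  x = 9: rhs = 12, matching y values: 9, 14 (2 points).
  x = 10: rhs = 22, matching y values: none (0 points).
  x = 11: rhs = 0, matching y values: 0 (1 points).
  x = 12: rhs = 21, matching y values: none (0 points).
  x = 13: rhs = 22, matching y values: none (0 points).
  x = 14: rhs = 9, matching y values: 3, 20 (2 points).
  x = 15: rhs = 11, matching y values: none (0 points).
  x = 16: rhs = 11, matching y values: none (0 points).
  x = 17: rhs = 15, matching y values: none (0 points).
  x = 18: rhs = 6, matching y values: 11, 12 (2 points).
  x = 19: rhs = 13, matching y values: 6, 17 (2 points).
  x = 20: rhs = 19, matching y values: none (0 points).
  x = 21: rhs = 7, matching y values: none (0 points).
  x = 22: rhs = 6, matching y values: 11, 12 (2 points).
Total affine count: 17.
Full point count |E(F_23)| = 17 + 1 = 18.
Hasse bound: |18 − (23+1)| = |-6| = 6 ≤ 2√23 ≈ 9.5917 ✓.


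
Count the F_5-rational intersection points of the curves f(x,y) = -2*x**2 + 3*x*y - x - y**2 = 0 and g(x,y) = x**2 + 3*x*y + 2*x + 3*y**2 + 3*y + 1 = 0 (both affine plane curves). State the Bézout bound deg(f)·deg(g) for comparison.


Common zeros: ∅; count = 0; Bézout bound = 4.

deg(f) = 2, deg(g) = 2, so Bézout bound = 4.
Scan x ∈ F_5. For each x, list the y ∈ F_5 with f(x, y) ≡ 0 and those with g(x, y) ≡ 0 (mod 5); the common zeros in that column are the intersection.
  x = 0: f ≡ 0 at y ∈ {0}; g ≡ 0 at y ∈ ∅; common: ∅.
  x = 1: f ≡ 0 at y ∈ ∅; g ≡ 0 at y ∈ ∅; common: ∅.
  x = 2: f ≡ 0 at y ∈ {0, 1}; g ≡ 0 at y ∈ ∅; common: ∅.
  x = 3: f ≡ 0 at y ∈ ∅; g ≡ 0 at y ∈ ∅; common: ∅.
  x = 4: f ≡ 0 at y ∈ {1}; g ≡ 0 at y ∈ {0}; common: ∅.
Collecting: common zeros = ∅, so the count is 0.
Comparison with the Bézout bound: 0 ≤ 4 = deg(f)·deg(g), as expected for curves with no common component (the affine F_5-count falls short of the bound because intersections may lie at infinity, over extension fields, or carry multiplicity).


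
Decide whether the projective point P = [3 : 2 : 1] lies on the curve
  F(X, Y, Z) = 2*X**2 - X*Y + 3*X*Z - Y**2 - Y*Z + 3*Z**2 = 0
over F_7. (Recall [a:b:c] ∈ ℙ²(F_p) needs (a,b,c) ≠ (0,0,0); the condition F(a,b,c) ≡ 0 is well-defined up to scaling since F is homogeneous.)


F(3,2,1) ≡ 4 (mod 7); P is NOT on the curve.

Evaluate F(3, 2, 1) term-by-term (mod 7).
  2*X**2 ↦ 2·9·1·1 = 18
  -X*Y ↦ -1·3·2·1 = -6
  3*X*Z ↦ 3·3·1·1 = 9
  -Y**2 ↦ -1·1·4·1 = -4
  -Y*Z ↦ -1·1·2·1 = -2
  3*Z**2 ↦ 3·1·1·1 = 3
Sum: F(3, 2, 1) = (18) + (-6) + (9) + (-4) + (-2) + (3) = 18.
Reducing mod 7: 18 ≡ 4 (mod 7).
Since F(a, b, c) ≡ 4 ≠ 0 (mod 7), P does NOT lie on the curve.


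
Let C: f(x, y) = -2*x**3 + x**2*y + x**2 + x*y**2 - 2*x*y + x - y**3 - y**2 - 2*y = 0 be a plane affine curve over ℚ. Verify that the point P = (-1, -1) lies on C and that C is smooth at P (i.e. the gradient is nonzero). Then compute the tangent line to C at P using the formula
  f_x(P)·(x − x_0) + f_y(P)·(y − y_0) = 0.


Tangent line at P: -2*x + 2*y = 0.

Step 1: f(-1, -1) = 0, so P lies on C.
Step 2: partial derivatives
  f_x(x, y) = -6*x**2 + 2*x*y + 2*x + y**2 - 2*y + 1, f_y(x, y) = x**2 + 2*x*y - 2*x - 3*y**2 - 2*y - 2.
  f_x(P) = -2, f_y(P) = 2 (gradient nonzero, so P is smooth).
Step 3: tangent line at P: -2·(x − -1) + 2·(y − -1) = 0.
Expanding: -2*x + 2*y = 0.


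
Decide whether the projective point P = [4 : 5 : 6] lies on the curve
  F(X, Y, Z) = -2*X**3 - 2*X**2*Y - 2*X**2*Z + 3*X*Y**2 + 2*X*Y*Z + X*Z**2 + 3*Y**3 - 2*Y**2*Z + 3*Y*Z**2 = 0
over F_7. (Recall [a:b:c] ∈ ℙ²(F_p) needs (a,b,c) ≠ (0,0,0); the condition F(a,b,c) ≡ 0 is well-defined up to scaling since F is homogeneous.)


F(4,5,6) ≡ 0 (mod 7); P is on the curve.

Evaluate F(4, 5, 6) term-by-term (mod 7).
  -2*X**3 ↦ -2·64·1·1 = -128
  -2*X**2*Y ↦ -2·16·5·1 = -160
  -2*X**2*Z ↦ -2·16·1·6 = -192
  3*X*Y**2 ↦ 3·4·25·1 = 300
  2*X*Y*Z ↦ 2·4·5·6 = 240
  X*Z**2 ↦ 1·4·1·36 = 144
  3*Y**3 ↦ 3·1·125·1 = 375
  -2*Y**2*Z ↦ -2·1·25·6 = -300
  3*Y*Z**2 ↦ 3·1·5·36 = 540
Sum: F(4, 5, 6) = (-128) + (-160) + (-192) + (300) + (240) + (144) + (375) + (-300) + (540) = 819.
Reducing mod 7: 819 ≡ 0 (mod 7).
Since F(a, b, c) ≡ 0 (mod 7), P lies on the curve.


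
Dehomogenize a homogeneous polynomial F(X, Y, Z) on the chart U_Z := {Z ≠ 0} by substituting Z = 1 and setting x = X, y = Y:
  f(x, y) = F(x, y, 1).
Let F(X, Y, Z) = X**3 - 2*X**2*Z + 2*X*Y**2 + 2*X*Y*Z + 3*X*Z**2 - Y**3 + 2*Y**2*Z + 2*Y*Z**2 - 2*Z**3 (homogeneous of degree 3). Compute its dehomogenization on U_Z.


f(x, y) = x**3 - 2*x**2 + 2*x*y**2 + 2*x*y + 3*x - y**3 + 2*y**2 + 2*y - 2

On U_Z we set Z = 1. Each monomial c·X^i·Y^j·Z^k in F becomes c·x^i·y^j·1^k = c·x^i·y^j.
Substituting Z = 1: F(X, Y, 1) = x**3 - 2*x**2 + 2*x*y**2 + 2*x*y + 3*x - y**3 + 2*y**2 + 2*y - 2.
Note: deg(f) ≤ deg(F) = 3; strict inequality happens when F is divisible by Z (lost terms).


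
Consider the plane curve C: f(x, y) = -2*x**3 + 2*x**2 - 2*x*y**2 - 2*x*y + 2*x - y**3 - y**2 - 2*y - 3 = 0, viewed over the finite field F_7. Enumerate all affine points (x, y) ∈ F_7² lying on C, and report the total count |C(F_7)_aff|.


Affine F_7-points: {(0, 1), (0, 4), (2, 0), (2, 4), (2, 5), (3, 1), (3, 3), (4, 0), (5, 1), (6, 4)}; count = 10.

For each of the 49 pairs (x, y) ∈ F_7², evaluate f(x, y) mod 7. Record the zeros.
  x = 0: [0↦4, 1↦0, 2↦2, 3↦4, 4↦0, 5↦5, 6↦6]  zeros at y ∈ {1, 4}
  x = 1: [0↦6, 1↦5, 2↦6, 3↦3, 4↦4, 5↦3, 6↦1]  zeros at y ∈ ∅
  x = 2: [0↦0, 1↦2, 2↦2, 3↦1, 4↦0, 5↦0, 6↦2]  zeros at y ∈ {0, 4, 5}
  x = 3: [0↦2, 1↦0, 2↦6, 3↦0, 4↦4, 5↦5, 6↦4]  zeros at y ∈ {1, 3}
  x = 4: [0↦0, 1↦1, 2↦6, 3↦2, 4↦4, 5↦6, 6↦2]  zeros at y ∈ {0}
  x = 5: [0↦3, 1↦0, 2↦4, 3↦2, 4↦2, 5↦5, 6↦5]  zeros at y ∈ {1}
  x = 6: [0↦6, 1↦6, 2↦2, 3↦2, 4↦0, 5↦4, 6↦1]  zeros at y ∈ {4}
Collecting zeros: affine points = {(0, 1), (0, 4), (2, 0), (2, 4), (2, 5), (3, 1), (3, 3), (4, 0), (5, 1), (6, 4)}.
Total count |C(F_7)_aff| = 10.


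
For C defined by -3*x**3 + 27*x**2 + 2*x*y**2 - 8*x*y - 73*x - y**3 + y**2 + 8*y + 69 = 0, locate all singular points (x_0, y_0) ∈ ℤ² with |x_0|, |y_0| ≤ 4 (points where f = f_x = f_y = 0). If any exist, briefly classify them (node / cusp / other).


Singular points: {(3, 2)}; classification: cusp.

Compute partial derivatives:
  f_x = -9*x**2 + 54*x + 2*y**2 - 8*y - 73.
  f_y = 4*x*y - 8*x - 3*y**2 + 2*y + 8.
Scan x_0 ∈ {−4, ..., 4}. For each x_0, f_y(x_0, y) is a polynomial in y; find its integer roots y ∈ {−4, ..., 4}, then test f_x and f at those candidates.
  x = -4: f_y(-4, y) = -3*y**2 - 14*y + 40; vanishes at y ∈ {2}. (-4, 2): f_x = -441 ≠ 0.
  x = -3: f_y(-3, y) = -3*y**2 - 10*y + 32; vanishes at y ∈ {2}. (-3, 2): f_x = -324 ≠ 0.
  x = -2: f_y(-2, y) = -3*y**2 - 6*y + 24; vanishes at y ∈ {-4, 2}. (-2, -4): f_x = -153 ≠ 0; (-2, 2): f_x = -225 ≠ 0.
  x = -1: f_y(-1, y) = -3*y**2 - 2*y + 16; vanishes at y ∈ {2}. (-1, 2): f_x = -144 ≠ 0.
  x = 0: f_y(0, y) = -3*y**2 + 2*y + 8; vanishes at y ∈ {2}. (0, 2): f_x = -81 ≠ 0.
  x = 1: f_y(1, y) = -3*y**2 + 6*y; vanishes at y ∈ {0, 2}. (1, 0): f_x = -28 ≠ 0; (1, 2): f_x = -36 ≠ 0.
  x = 2: f_y(2, y) = -3*y**2 + 10*y - 8; vanishes at y ∈ {2}. (2, 2): f_x = -9 ≠ 0.
  x = 3: f_y(3, y) = -3*y**2 + 14*y - 16; vanishes at y ∈ {2}. (3, 2): f_x = 0, f = 0 — SINGULAR.
  x = 4: f_y(4, y) = -3*y**2 + 18*y - 24; vanishes at y ∈ {2, 4}. (4, 2): f_x = -9 ≠ 0; (4, 4): f_x = -1 ≠ 0.
Only singular point on the grid: (3, 2).
Classify: substitute x = 3 + u, y = 2 + v and expand: f = -3*u**3 + 2*u*v**2 - v**3 + v**2.
No constant or linear terms (consistent with a singular point). Quadratic part: v**2. Cubic part: -3*u**3 + 2*u*v**2 - v**3.
The quadratic part v**2 is a perfect square, so there is a single (double) tangent line v = 0, i.e. y = 2. Restricting the cubic part to that line (v = 0) leaves -3*u**3 ≠ 0, so f is not divisible by v and the branch is v² ≈ 3*u**3 to lowest order — this is a cusp.
Classification: cusp.


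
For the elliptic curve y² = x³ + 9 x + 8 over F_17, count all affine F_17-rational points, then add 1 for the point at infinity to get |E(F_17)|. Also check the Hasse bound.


Affine points = {(0, 5), (0, 12), (1, 1), (1, 16), (2, 0), (5, 5), (5, 12), (9, 6), (9, 11), (12, 5), (12, 12), (15, 4), (15, 13), (16, 7), (16, 10)}; affine count = 15; |E(F_17)| = 16.

Discriminant check: Δ ∝ 4a³ + 27b² = 4·9³ + 27·8² = 4·729 + 27·64 ≡ 3 (mod 17). Nonzero ⇒ E is nonsingular.
For each x ∈ F_17, compute rhs = x³ + 9·x + 8 mod 17, then count y ∈ F_17 with y² ≡ rhs.
  x = 0: rhs = 8, matching y values: 5, 12 (2 points).
  x = 1: rhs = 1, matching y values: 1, 16 (2 points).
  x = 2: rhs = 0, matching y values: 0 (1 points).
  x = 3: rhs = 11, matching y values: none (0 points).
  x = 4: rhs = 6, matching y values: none (0 points).
  x = 5: rhs = 8, matching y values: 5, 12 (2 points).
  x = 6: rhs = 6, matching y values: none (0 points).
  x = 7: rhs = 6, matching y values: none (0 points).
  x = 8: rhs = 14, matching y values: none (0 points).
  x = 9: rhs = 2, matching y values: 6, 11 (2 points).
  x = 10: rhs = 10, matching y values: none (0 points).
  x = 11: rhs = 10, matching y values: none (0 points).
  x = 12: rhs = 8, matching y values: 5, 12 (2 points).
  x = 13: rhs = 10, matching y values: none (0 points).
  x = 14: rhs = 5, matching y values: none (0 points).
  x = 15: rhs = 16, matching y values: 4, 13 (2 points).
  x = 16: rhs = 15, matching y values: 7, 10 (2 points).
Total affine count: 15.
Full point count |E(F_17)| = 15 + 1 = 16.
Hasse bound: |16 − (17+1)| = |-2| = 2 ≤ 2√17 ≈ 8.2462 ✓.


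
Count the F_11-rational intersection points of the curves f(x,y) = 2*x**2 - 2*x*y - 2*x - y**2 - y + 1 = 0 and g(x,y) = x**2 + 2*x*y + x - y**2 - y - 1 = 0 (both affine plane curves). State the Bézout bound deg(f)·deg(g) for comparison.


Common zeros: {(4, 10)}; count = 1; Bézout bound = 4.

deg(f) = 2, deg(g) = 2, so Bézout bound = 4.
Scan x ∈ F_11. For each x, list the y ∈ F_11 with f(x, y) ≡ 0 and those with g(x, y) ≡ 0 (mod 11); the common zeros in that column are the intersection.
  x = 0: f ≡ 0 at y ∈ {3, 7}; g ≡ 0 at y ∈ ∅; common: ∅.
  x = 1: f ≡ 0 at y ∈ ∅; g ≡ 0 at y ∈ {4, 8}; common: ∅.
  x = 2: f ≡ 0 at y ∈ {8, 9}; g ≡ 0 at y ∈ ∅; common: ∅.
  x = 3: f ≡ 0 at y ∈ ∅; g ≡ 0 at y ∈ {0, 5}; common: ∅.
  x = 4: f ≡ 0 at y ∈ {3, 10}; g ≡ 0 at y ∈ {8, 10}; common: {10}.
  x = 5: f ≡ 0 at y ∈ ∅; g ≡ 0 at y ∈ ∅; common: ∅.
  x = 6: f ≡ 0 at y ∈ ∅; g ≡ 0 at y ∈ ∅; common: ∅.
  x = 7: f ≡ 0 at y ∈ {8, 10}; g ≡ 0 at y ∈ {0, 2}; common: ∅.
  x = 8: f ≡ 0 at y ∈ {7, 9}; g ≡ 0 at y ∈ {5, 10}; common: ∅.
  x = 9: f ≡ 0 at y ∈ ∅; g ≡ 0 at y ∈ ∅; common: ∅.
  x = 10: f ≡ 0 at y ∈ ∅; g ≡ 0 at y ∈ {2, 6}; common: ∅.
Collecting: common zeros = {(4, 10)}, so the count is 1.
Comparison with the Bézout bound: 1 ≤ 4 = deg(f)·deg(g), as expected for curves with no common component (the affine F_11-count falls short of the bound because intersections may lie at infinity, over extension fields, or carry multiplicity).


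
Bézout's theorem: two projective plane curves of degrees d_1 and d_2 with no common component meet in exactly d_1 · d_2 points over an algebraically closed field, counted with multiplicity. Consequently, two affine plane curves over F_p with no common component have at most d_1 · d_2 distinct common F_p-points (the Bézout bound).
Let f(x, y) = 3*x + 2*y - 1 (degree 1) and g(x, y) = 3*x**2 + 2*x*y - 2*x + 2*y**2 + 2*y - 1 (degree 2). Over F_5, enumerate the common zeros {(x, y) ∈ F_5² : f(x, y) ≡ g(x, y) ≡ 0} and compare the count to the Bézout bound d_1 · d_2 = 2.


Common zeros: {(3, 1)}; count = 1; Bézout bound = 2.

deg(f) = 1, deg(g) = 2, so Bézout bound = 2.
Scan x ∈ F_5. For each x, list the y ∈ F_5 with f(x, y) ≡ 0 and those with g(x, y) ≡ 0 (mod 5); the common zeros in that column are the intersection.
  x = 0: f ≡ 0 at y ∈ {3}; g ≡ 0 at y ∈ ∅; common: ∅.
  x = 1: f ≡ 0 at y ∈ {4}; g ≡ 0 at y ∈ {0, 3}; common: ∅.
  x = 2: f ≡ 0 at y ∈ {0}; g ≡ 0 at y ∈ {1}; common: ∅.
  x = 3: f ≡ 0 at y ∈ {1}; g ≡ 0 at y ∈ {0, 1}; common: {1}.
  x = 4: f ≡ 0 at y ∈ {2}; g ≡ 0 at y ∈ ∅; common: ∅.
Collecting: common zeros = {(3, 1)}, so the count is 1.
Comparison with the Bézout bound: 1 ≤ 2 = deg(f)·deg(g), as expected for curves with no common component (the affine F_5-count falls short of the bound because intersections may lie at infinity, over extension fields, or carry multiplicity).


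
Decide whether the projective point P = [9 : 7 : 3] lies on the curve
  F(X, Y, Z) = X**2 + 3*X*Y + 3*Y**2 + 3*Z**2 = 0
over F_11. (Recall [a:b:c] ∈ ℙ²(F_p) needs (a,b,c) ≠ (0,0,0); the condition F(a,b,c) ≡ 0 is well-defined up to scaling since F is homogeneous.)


F(9,7,3) ≡ 4 (mod 11); P is NOT on the curve.

Evaluate F(9, 7, 3) term-by-term (mod 11).
  X**2 ↦ 1·81·1·1 = 81
  3*X*Y ↦ 3·9·7·1 = 189
  3*Y**2 ↦ 3·1·49·1 = 147
  3*Z**2 ↦ 3·1·1·9 = 27
Sum: F(9, 7, 3) = (81) + (189) + (147) + (27) = 444.
Reducing mod 11: 444 ≡ 4 (mod 11).
Since F(a, b, c) ≡ 4 ≠ 0 (mod 11), P does NOT lie on the curve.


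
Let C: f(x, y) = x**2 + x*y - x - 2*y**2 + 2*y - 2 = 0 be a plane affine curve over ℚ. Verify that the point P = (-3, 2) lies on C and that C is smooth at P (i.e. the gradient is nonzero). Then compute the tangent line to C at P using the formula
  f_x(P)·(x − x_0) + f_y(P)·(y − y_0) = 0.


Tangent line at P: -5*x - 9*y + 3 = 0.

Step 1: f(-3, 2) = 0, so P lies on C.
Step 2: partial derivatives
  f_x(x, y) = 2*x + y - 1, f_y(x, y) = x - 4*y + 2.
  f_x(P) = -5, f_y(P) = -9 (gradient nonzero, so P is smooth).
Step 3: tangent line at P: -5·(x − -3) + -9·(y − 2) = 0.
Expanding: -5*x - 9*y + 3 = 0.


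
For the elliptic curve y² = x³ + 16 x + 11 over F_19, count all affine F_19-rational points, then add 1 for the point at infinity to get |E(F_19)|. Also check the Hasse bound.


Affine points = {(0, 7), (0, 12), (1, 3), (1, 16), (4, 5), (4, 14), (5, 8), (5, 11), (6, 0), (8, 9), (8, 10), (11, 6), (11, 13), (15, 4), (15, 15), (17, 3), (17, 16)}; affine count = 17; |E(F_19)| = 18.

Discriminant check: Δ ∝ 4a³ + 27b² = 4·16³ + 27·11² = 4·4096 + 27·121 ≡ 5 (mod 19). Nonzero ⇒ E is nonsingular.
For each x ∈ F_19, compute rhs = x³ + 16·x + 11 mod 19, then count y ∈ F_19 with y² ≡ rhs.
  x = 0: rhs = 11, matching y values: 7, 12 (2 points).
  x = 1: rhs = 9, matching y values: 3, 16 (2 points).
  x = 2: rhs = 13, matching y values: none (0 points).
  x = 3: rhs = 10, matching y values: none (0 points).
  x = 4: rhs = 6, matching y values: 5, 14 (2 points).
  x = 5: rhs = 7, matching y values: 8, 11 (2 points).
  x = 6: rhs = 0, matching y values: 0 (1 points).
  x = 7: rhs = 10, matching y values: none (0 points).
  x = 8: rhs = 5, matching y values: 9, 10 (2 points).
  x = 9: rhs = 10, matching y values: none (0 points).
  x = 10: rhs = 12, matching y values: none (0 points).
  x = 11: rhs = 17, matching y values: 6, 13 (2 points).
  x = 12: rhs = 12, matching y values: none (0 points).
  x = 13: rhs = 3, matching y values: none (0 points).
  x = 14: rhs = 15, matching y values: none (0 points).
  x = 15: rhs = 16, matching y values: 4, 15 (2 points).
  x = 16: rhs = 12, matching y values: none (0 points).
  x = 17: rhs = 9, matching y values: 3, 16 (2 points).
  x = 18: rhs = 13, matching y values: none (0 points).
Total affine count: 17.
Full point count |E(F_19)| = 17 + 1 = 18.
Hasse bound: |18 − (19+1)| = |-2| = 2 ≤ 2√19 ≈ 8.7178 ✓.


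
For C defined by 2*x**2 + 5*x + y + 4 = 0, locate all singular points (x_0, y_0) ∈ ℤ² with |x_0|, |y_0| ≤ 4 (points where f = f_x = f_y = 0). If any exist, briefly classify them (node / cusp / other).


No singular points in the scanned grid; C is smooth there.

Compute partial derivatives:
  f_x = 4*x + 5.
  f_y = 1.
f_y = 1 is a nonzero constant, so f_y never vanishes: no point (x, y) can satisfy f = f_x = f_y = 0. In particular no (x, y) ∈ {−4, ..., 4}² is singular; the curve is smooth.
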